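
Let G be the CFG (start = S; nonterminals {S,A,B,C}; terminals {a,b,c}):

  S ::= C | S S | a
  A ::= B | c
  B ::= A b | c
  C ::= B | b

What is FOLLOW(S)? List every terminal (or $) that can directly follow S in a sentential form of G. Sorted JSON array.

FIRST iteration:
[1]
  A via A→c: +{c}
  B via B→A b: +{c}
  C via C→B: +{c}
  C via C→b: +{b}
  S via S→C: +{b,c}
  S via S→a: +{a}
  FIRST(S)={a,b,c}  FIRST(A)={c}  FIRST(B)={c}  FIRST(C)={b,c}
[2] (stable)
  FIRST(S)={a,b,c}  FIRST(A)={c}  FIRST(B)={c}  FIRST(C)={b,c}

FOLLOW iteration:
seed FOLLOW(S) with $
round 1:
  B→A b: FOLLOW(A) ⊇ FIRST(b) = {b}; new: +{b}
  S→C: FOLLOW(C) ⊇ FOLLOW(S) ⊇ {$}; new: +{$}
  S→S S: FOLLOW(S) ⊇ FIRST(S) = {a,b,c}; new: +{a,b,c}
  S: {$,a,b,c}  A: {b}  B: {}  C: {$}
round 2:
  A→B: FOLLOW(B) ⊇ FOLLOW(A) ⊇ {b}; new: +{b}
  C→B: FOLLOW(B) ⊇ FOLLOW(C) ⊇ {$}; new: +{$}
  S→C: FOLLOW(C) ⊇ FOLLOW(S) ⊇ {$,a,b,c}; new: +{a,b,c}
  S: {$,a,b,c}  A: {b}  B: {$,b}  C: {$,a,b,c}
round 3:
  C→B: FOLLOW(B) ⊇ FOLLOW(C) ⊇ {$,a,b,c}; new: +{a,c}
  S: {$,a,b,c}  A: {b}  B: {$,a,b,c}  C: {$,a,b,c}
round 4: — fixpoint
  S: {$,a,b,c}  A: {b}  B: {$,a,b,c}  C: {$,a,b,c}

FOLLOW(S) = ["$", "a", "b", "c"]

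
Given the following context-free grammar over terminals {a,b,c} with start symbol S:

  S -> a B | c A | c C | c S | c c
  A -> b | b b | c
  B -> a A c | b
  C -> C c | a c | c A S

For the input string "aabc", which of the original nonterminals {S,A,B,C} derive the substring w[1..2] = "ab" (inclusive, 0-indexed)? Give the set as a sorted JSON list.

CNF form of G:
  S -> T1 B | T2 A | T2 C | T2 S | T2 T2
  A -> T0 T0 | b | c
  B -> T1 X3 | b
  C -> C T2 | T1 T2 | T2 X4
  T0 -> b
  T1 -> a
  T2 -> c
  X3 -> A T2
  X4 -> A S

CYK fill (cells [i..j] with 1 ≤ i ≤ j ≤ 2 only):
  [1..1]={T1}  "a"  orig:{}
  [2..2]={A,B,T0}  "b"  orig:{A,B}
  [1..2]={S}  "ab"

Original NTs in T[1,2] deriving "ab": ["S"]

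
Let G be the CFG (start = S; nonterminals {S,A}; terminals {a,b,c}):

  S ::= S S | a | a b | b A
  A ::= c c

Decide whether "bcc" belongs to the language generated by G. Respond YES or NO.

Convert to CNF:
  S -> S S | T1 T2 | T2 A | a
  A -> T0 T0
  T0 -> c
  T1 -> a
  T2 -> b

CYK table (by increasing span):
  T[0,0] 'b' = {T2}  orig:{}
  T[1,1] 'c' = {T0}  orig:{}
  T[2,2] 'c' = {T0}  orig:{}
  T[0,1] 'bc' = ∅
  T[1,2] 'cc' = {A}
  T[0,2] 'bcc' = {S}

S ∈ T[0,2] ⇒ YES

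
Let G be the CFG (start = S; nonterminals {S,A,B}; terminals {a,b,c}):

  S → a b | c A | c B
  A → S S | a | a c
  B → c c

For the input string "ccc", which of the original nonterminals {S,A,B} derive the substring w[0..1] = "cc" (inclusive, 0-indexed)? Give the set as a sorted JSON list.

CNF form of G:
  S -> T0 T2 | T1 A | T1 B
  A -> S S | T0 T1 | a
  B -> T1 T1
  T0 -> a
  T1 -> c
  T2 -> b

Fill CYK table bottom-up — only the sub-triangle for w[0..1]:
  T[0,0] 'c' = {T1}  orig:{}
  T[1,1] 'c' = {T1}  orig:{}
  T[0,1] 'cc' = {B}

Original NTs in T[0,1] deriving "cc": ["B"]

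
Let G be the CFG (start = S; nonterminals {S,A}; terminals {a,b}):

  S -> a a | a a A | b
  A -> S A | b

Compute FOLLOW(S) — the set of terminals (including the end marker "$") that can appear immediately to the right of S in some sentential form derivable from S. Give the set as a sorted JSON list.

FIRST sets, iterate to fixpoint:
round 1:
  A via A→b: +{b}
  S via S→a a: +{a}
  S via S→b: +{b}
  S: {a,b}  A: {b}
round 2:
  A via A→S A: +{a}
  S: {a,b}  A: {a,b}
round 3: (no change)
  S: {a,b}  A: {a,b}

FOLLOW iteration:
FOLLOW(S) := {$}
[1]
  A→S A: FOLLOW(S) ⊇ FIRST(A) = {a,b}; new: +{a,b}
  S→a a A: FOLLOW(A) ⊇ FOLLOW(S) ⊇ {$,a,b}; new: +{$,a,b}
  S: {$,a,b}  A: {$,a,b}
[2] — fixpoint
  S: {$,a,b}  A: {$,a,b}

FOLLOW(S) = ["$", "a", "b"]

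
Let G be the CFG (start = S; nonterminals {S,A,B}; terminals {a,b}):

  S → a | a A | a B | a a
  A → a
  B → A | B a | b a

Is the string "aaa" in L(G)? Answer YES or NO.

CNF form of G:
  S -> T0 A | T0 B | T0 T0 | a
  A -> a
  B -> B T0 | T1 T0 | a
  T0 -> a
  T1 -> b

CYK table (by increasing span):
  T[0,0] 'a' = {A,B,S,T0}  orig:{A,B,S}
  T[1,1] 'a' = {A,B,S,T0}  orig:{A,B,S}
  T[2,2] 'a' = {A,B,S,T0}  orig:{A,B,S}
  T[0,1] 'aa' = {B,S}
  T[1,2] 'aa' = {B,S}
  T[0,2] 'aaa' = {B,S}

S ∈ T[0,2] ⇒ YES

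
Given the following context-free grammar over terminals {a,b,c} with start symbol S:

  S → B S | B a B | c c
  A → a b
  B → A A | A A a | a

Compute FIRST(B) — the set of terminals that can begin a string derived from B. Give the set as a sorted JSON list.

FIRST sets, iterate to fixpoint:
round 1:
  A via A→a b: +{a}
  B via B→A A: +{a}
  S via S→B S: +{a}
  S via S→c c: +{c}
  S: {a,c}  A: {a}  B: {a}
round 2: done
  S: {a,c}  A: {a}  B: {a}

FIRST(B) = ["a"]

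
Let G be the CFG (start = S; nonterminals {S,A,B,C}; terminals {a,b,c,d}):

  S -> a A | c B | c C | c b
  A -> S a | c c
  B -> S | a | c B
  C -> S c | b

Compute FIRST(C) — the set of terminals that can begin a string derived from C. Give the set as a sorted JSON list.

Compute FIRST by fixpoint:
pass 1:
  A via A→c c: +{c}
  B via B→a: +{a}
  B via B→c B: +{c}
  C via C→b: +{b}
  S via S→a A: +{a}
  S via S→c B: +{c}
  FIRST[S]={a,c}  FIRST[A]={c}  FIRST[B]={a,c}  FIRST[C]={b}
pass 2:
  A via A→S a: +{a}
  C via C→S c: +{a,c}
  FIRST[S]={a,c}  FIRST[A]={a,c}  FIRST[B]={a,c}  FIRST[C]={a,b,c}
pass 3: done
  FIRST[S]={a,c}  FIRST[A]={a,c}  FIRST[B]={a,c}  FIRST[C]={a,b,c}

FIRST(C) = ["a", "b", "c"]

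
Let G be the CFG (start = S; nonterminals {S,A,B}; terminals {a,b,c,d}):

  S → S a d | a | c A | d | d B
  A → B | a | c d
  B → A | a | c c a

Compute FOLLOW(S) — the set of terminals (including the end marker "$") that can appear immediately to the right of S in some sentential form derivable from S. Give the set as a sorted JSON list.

FIRST iteration:
pass 1:
  A via A→a: +{a}
  A via A→c d: +{c}
  B via B→A: +{a,c}
  S via S→a: +{a}
  S via S→c A: +{c}
  S via S→d: +{d}
  FIRST(S)={a,c,d}  FIRST(A)={a,c}  FIRST(B)={a,c}
pass 2: done
  FIRST(S)={a,c,d}  FIRST(A)={a,c}  FIRST(B)={a,c}

FOLLOW sets:
initialize: $ ∈ FOLLOW(S)
round 1:
  S→S a d: FOLLOW(S) ⊇ FIRST(a) = {a}; new: +{a}
  S→c A: FOLLOW(A) ⊇ FOLLOW(S) ⊇ {$,a}; new: +{$,a}
  S→d B: FOLLOW(B) ⊇ FOLLOW(S) ⊇ {$,a}; new: +{$,a}
  FOLLOW(S)={$,a}  FOLLOW(A)={$,a}  FOLLOW(B)={$,a}
round 2: (no change)
  FOLLOW(S)={$,a}  FOLLOW(A)={$,a}  FOLLOW(B)={$,a}

FOLLOW(S) = ["$", "a"]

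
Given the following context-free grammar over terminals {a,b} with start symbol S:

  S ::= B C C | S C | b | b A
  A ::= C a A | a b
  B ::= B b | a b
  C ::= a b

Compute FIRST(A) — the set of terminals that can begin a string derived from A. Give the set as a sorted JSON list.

FIRST sets, iterate to fixpoint:
[1]
  A via A→a b: +{a}
  B via B→a b: +{a}
  C via C→a b: +{a}
  S via S→B C C: +{a}
  S via S→b: +{b}
  FIRST[S]={a,b}  FIRST[A]={a}  FIRST[B]={a}  FIRST[C]={a}
[2] (no change)
  FIRST[S]={a,b}  FIRST[A]={a}  FIRST[B]={a}  FIRST[C]={a}

FIRST(A) = ["a"]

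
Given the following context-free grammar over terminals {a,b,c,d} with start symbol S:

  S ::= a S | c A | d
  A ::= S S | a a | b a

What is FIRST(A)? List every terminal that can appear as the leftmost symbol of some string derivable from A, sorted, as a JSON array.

FIRST iteration:
iter 1:
  A via A→a a: +{a}
  A via A→b a: +{b}
  S via S→a S: +{a}
  S via S→c A: +{c}
  S via S→d: +{d}
  FIRST[S]={a,c,d}  FIRST[A]={a,b}
iter 2:
  A via A→S S: +{c,d}
  FIRST[S]={a,c,d}  FIRST[A]={a,b,c,d}
iter 3: (stable)
  FIRST[S]={a,c,d}  FIRST[A]={a,b,c,d}

FIRST(A) = ["a", "b", "c", "d"]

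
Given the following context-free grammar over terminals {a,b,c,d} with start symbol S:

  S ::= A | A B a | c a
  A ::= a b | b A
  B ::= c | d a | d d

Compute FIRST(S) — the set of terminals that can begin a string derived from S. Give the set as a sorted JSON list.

FIRST iteration:
round 1:
  A via A→a b: +{a}
  A via A→b A: +{b}
  B via B→c: +{c}
  B via B→d a: +{d}
  S via S→A: +{a,b}
  S via S→c a: +{c}
  FIRST[S]={a,b,c}  FIRST[A]={a,b}  FIRST[B]={c,d}
round 2: done
  FIRST[S]={a,b,c}  FIRST[A]={a,b}  FIRST[B]={c,d}

FIRST(S) = ["a", "b", "c"]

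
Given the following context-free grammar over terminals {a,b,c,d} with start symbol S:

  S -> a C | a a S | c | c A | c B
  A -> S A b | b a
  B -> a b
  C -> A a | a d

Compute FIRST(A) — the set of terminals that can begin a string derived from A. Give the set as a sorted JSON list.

FIRST iteration:
[1]
  A via A→b a: +{b}
  B via B→a b: +{a}
  C via C→A a: +{b}
  C via C→a d: +{a}
  S via S→a C: +{a}
  S via S→c: +{c}
  S: {a,c}  A: {b}  B: {a}  C: {a,b}
[2]
  A via A→S A b: +{a,c}
  C via C→A a: +{c}
  S: {a,c}  A: {a,b,c}  B: {a}  C: {a,b,c}
[3] (no change)
  S: {a,c}  A: {a,b,c}  B: {a}  C: {a,b,c}

FIRST(A) = ["a", "b", "c"]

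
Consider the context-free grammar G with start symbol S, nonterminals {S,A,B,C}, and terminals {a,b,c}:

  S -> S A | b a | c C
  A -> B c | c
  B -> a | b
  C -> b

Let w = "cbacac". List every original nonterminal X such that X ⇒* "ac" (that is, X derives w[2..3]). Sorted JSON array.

CNF form of G:
  S -> S A | T0 C | T1 T2
  A -> B T0 | c
  B -> a | b
  C -> b
  T0 -> c
  T1 -> b
  T2 -> a

Fill CYK table bottom-up, restricted to cells inside w[2..3]:
  cell(2,2) a: {B,T2}  orig:{B}
  cell(3,3) c: {A,T0}  orig:{A}
  cell(2,3) ac: {A}

Original NTs in T[2,3] deriving "ac": ["A"]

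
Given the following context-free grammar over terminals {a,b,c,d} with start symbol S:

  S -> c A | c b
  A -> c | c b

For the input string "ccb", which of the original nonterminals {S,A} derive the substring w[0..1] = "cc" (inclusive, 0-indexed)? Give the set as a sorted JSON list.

CNF form of G:
  S -> T0 A | T0 T1
  A -> T0 T1 | c
  T0 -> c
  T1 -> b

Fill CYK table bottom-up (cells [i..j] with 0 ≤ i ≤ j ≤ 1 only):
  cell(0,0) c: {A,T0}  orig:{A}
  cell(1,1) c: {A,T0}  orig:{A}
  cell(0,1) cc: {S}

Original NTs in T[0,1] deriving "cc": ["S"]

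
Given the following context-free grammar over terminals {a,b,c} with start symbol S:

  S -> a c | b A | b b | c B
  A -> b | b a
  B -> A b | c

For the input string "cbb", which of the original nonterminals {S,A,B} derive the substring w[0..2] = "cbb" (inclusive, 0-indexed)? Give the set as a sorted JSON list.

Convert to CNF:
  S -> T0 A | T0 T0 | T1 T2 | T2 B
  A -> T0 T1 | b
  B -> A T0 | c
  T0 -> b
  T1 -> a
  T2 -> c

CYK fill — only the sub-triangle for w[0..2]:
  [0..0]={B,T2}  "c"  orig:{B}
  [1..1]={A,T0}  "b"  orig:{A}
  [2..2]={A,T0}  "b"  orig:{A}
  [0..1]=∅  "cb"
  [1..2]={B,S}  "bb"
  [0..2]={S}  "cbb"

Original NTs in T[0,2] deriving "cbb": ["S"]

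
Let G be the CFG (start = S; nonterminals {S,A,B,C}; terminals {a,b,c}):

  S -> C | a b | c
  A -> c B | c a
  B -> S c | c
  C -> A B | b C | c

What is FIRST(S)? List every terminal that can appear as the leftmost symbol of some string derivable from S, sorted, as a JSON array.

FIRST sets, iterate to fixpoint:
[1]
  A via A→c B: +{c}
  B via B→c: +{c}
  C via C→A B: +{c}
  C via C→b C: +{b}
  S via S→C: +{b,c}
  S via S→a b: +{a}
  FIRST[S]={a,b,c}  FIRST[A]={c}  FIRST[B]={c}  FIRST[C]={b,c}
[2]
  B via B→S c: +{a,b}
  FIRST[S]={a,b,c}  FIRST[A]={c}  FIRST[B]={a,b,c}  FIRST[C]={b,c}
[3] (no change)
  FIRST[S]={a,b,c}  FIRST[A]={c}  FIRST[B]={a,b,c}  FIRST[C]={b,c}

FIRST(S) = ["a", "b", "c"]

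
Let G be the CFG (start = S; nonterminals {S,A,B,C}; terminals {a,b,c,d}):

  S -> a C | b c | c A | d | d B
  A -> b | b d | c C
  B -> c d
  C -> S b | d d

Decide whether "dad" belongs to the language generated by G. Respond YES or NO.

CNF form of G:
  S -> T0 T2 | T1 B | T2 A | T3 C | d
  A -> T0 T1 | T2 C | b
  B -> T2 T1
  C -> S T0 | T1 T1
  T0 -> b
  T1 -> d
  T2 -> c
  T3 -> a

Fill CYK table bottom-up:
  [0..0]={S,T1}  "d"  orig:{S}
  [1..1]={T3}  "a"  orig:{}
  [2..2]={S,T1}  "d"  orig:{S}
  [0..1]=∅  "da"
  [1..2]=∅  "ad"
  [0..2]=∅  "dad"

S ∉ T[0,2] ⇒ NO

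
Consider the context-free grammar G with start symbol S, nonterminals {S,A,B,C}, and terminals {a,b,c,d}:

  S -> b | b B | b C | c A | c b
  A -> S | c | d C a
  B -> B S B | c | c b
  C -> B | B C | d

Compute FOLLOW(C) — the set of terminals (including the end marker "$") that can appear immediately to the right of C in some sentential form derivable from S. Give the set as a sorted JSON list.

Compute FIRST by fixpoint:
[1]
  A via A→c: +{c}
  A via A→d C a: +{d}
  B via B→c: +{c}
  C via C→B: +{c}
  C via C→d: +{d}
  S via S→b: +{b}
  S via S→c A: +{c}
  FIRST[S]={b,c}  FIRST[A]={c,d}  FIRST[B]={c}  FIRST[C]={c,d}
[2]
  A via A→S: +{b}
  FIRST[S]={b,c}  FIRST[A]={b,c,d}  FIRST[B]={c}  FIRST[C]={c,d}
[3] (stable)
  FIRST[S]={b,c}  FIRST[A]={b,c,d}  FIRST[B]={c}  FIRST[C]={c,d}

FOLLOW sets:
seed FOLLOW(S) with $
[1]
  A→d C a: FOLLOW(C) ⊇ FIRST(a) = {a}; new: +{a}
  B→B S B: FOLLOW(B) ⊇ FIRST(S) = {b,c}; new: +{b,c}
  B→B S B: FOLLOW(S) ⊇ FIRST(B) = {c}; new: +{c}
  C→B: FOLLOW(B) ⊇ FOLLOW(C) ⊇ {a}; new: +{a}
  C→B C: FOLLOW(B) ⊇ FIRST(C) = {c,d}; new: +{d}
  S→b B: FOLLOW(B) ⊇ FOLLOW(S) ⊇ {$,c}; new: +{$}
  S→b C: FOLLOW(C) ⊇ FOLLOW(S) ⊇ {$,c}; new: +{$,c}
  S→c A: FOLLOW(A) ⊇ FOLLOW(S) ⊇ {$,c}; new: +{$,c}
  S: {$,c}  A: {$,c}  B: {$,a,b,c,d}  C: {$,a,c}
[2] (stable)
  S: {$,c}  A: {$,c}  B: {$,a,b,c,d}  C: {$,a,c}

FOLLOW(C) = ["$", "a", "c"]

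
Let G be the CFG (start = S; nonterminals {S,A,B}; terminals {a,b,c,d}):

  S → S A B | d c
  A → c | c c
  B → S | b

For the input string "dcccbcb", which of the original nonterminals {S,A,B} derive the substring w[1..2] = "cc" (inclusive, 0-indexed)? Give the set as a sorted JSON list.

CNF form of G:
  S -> S X3 | T1 T0
  A -> T0 T0 | c
  B -> S X2 | T1 T0 | b
  T0 -> c
  T1 -> d
  X2 -> A B
  X3 -> A B

Fill CYK table bottom-up — only the sub-triangle for w[1..2]:
  [1..1]={A,T0}  "c"  orig:{A}
  [2..2]={A,T0}  "c"  orig:{A}
  [1..2]={A}  "cc"

Original NTs in T[1,2] deriving "cc": ["A"]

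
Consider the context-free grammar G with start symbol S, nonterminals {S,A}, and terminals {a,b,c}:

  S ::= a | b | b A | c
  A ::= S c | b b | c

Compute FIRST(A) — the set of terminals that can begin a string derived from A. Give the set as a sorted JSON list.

FIRST iteration:
[1]
  A via A→b b: +{b}
  A via A→c: +{c}
  S via S→a: +{a}
  S via S→b: +{b}
  S via S→c: +{c}
  FIRST[S]={a,b,c}  FIRST[A]={b,c}
[2]
  A via A→S c: +{a}
  FIRST[S]={a,b,c}  FIRST[A]={a,b,c}
[3] (no change)
  FIRST[S]={a,b,c}  FIRST[A]={a,b,c}

FIRST(A) = ["a", "b", "c"]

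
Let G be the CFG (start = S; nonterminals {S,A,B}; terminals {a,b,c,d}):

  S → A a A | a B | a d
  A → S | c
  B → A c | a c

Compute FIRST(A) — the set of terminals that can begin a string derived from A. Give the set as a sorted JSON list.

Compute FIRST by fixpoint:
iter 1:
  A via A→c: +{c}
  B via B→A c: +{c}
  B via B→a c: +{a}
  S via S→A a A: +{c}
  S via S→a B: +{a}
  S: {a,c}  A: {c}  B: {a,c}
iter 2:
  A via A→S: +{a}
  S: {a,c}  A: {a,c}  B: {a,c}
iter 3: (no change)
  S: {a,c}  A: {a,c}  B: {a,c}

FIRST(A) = ["a", "c"]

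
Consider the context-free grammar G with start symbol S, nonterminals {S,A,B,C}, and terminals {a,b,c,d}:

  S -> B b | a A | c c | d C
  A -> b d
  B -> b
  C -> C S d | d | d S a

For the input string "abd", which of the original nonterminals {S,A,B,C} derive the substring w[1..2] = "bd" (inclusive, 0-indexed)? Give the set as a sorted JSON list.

Convert to CNF:
  S -> B T0 | T1 C | T2 A | T3 T3
  A -> T0 T1
  B -> b
  C -> C X4 | T1 X5 | d
  T0 -> b
  T1 -> d
  T2 -> a
  T3 -> c
  X4 -> S T1
  X5 -> S T2

CYK fill — only the sub-triangle for w[1..2]:
  cell(1,1) b: {B,T0}  orig:{B}
  cell(2,2) d: {C,T1}  orig:{C}
  cell(1,2) bd: {A}

Original NTs in T[1,2] deriving "bd": ["A"]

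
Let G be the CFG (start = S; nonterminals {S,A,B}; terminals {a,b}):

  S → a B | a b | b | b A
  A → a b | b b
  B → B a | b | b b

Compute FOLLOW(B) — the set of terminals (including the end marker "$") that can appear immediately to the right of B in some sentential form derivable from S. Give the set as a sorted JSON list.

FIRST iteration:
pass 1:
  A via A→a b: +{a}
  A via A→b b: +{b}
  B via B→b: +{b}
  S via S→a B: +{a}
  S via S→b: +{b}
  S: {a,b}  A: {a,b}  B: {b}
pass 2: — fixpoint
  S: {a,b}  A: {a,b}  B: {b}

FOLLOW iteration:
FOLLOW(S) := {$}
iter 1:
  B→B a: FOLLOW(B) ⊇ FIRST(a) = {a}; new: +{a}
  S→a B: FOLLOW(B) ⊇ FOLLOW(S) ⊇ {$}; new: +{$}
  S→b A: FOLLOW(A) ⊇ FOLLOW(S) ⊇ {$}; new: +{$}
  FOLLOW[S]={$}  FOLLOW[A]={$}  FOLLOW[B]={$,a}
iter 2: (no change)
  FOLLOW[S]={$}  FOLLOW[A]={$}  FOLLOW[B]={$,a}

FOLLOW(B) = ["$", "a"]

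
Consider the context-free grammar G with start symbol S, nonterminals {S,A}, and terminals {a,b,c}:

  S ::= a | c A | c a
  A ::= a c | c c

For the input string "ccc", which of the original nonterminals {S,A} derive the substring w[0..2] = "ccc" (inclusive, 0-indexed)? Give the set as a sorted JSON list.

Convert to CNF:
  S -> T1 A | T1 T0 | a
  A -> T0 T1 | T1 T1
  T0 -> a
  T1 -> c

CYK table (by increasing span) (cells [i..j] with 0 ≤ i ≤ j ≤ 2 only):
  [0..0]={T1}  "c"  orig:{}
  [1..1]={T1}  "c"  orig:{}
  [2..2]={T1}  "c"  orig:{}
  [0..1]={A}  "cc"
  [1..2]={A}  "cc"
  [0..2]={S}  "ccc"

Original NTs in T[0,2] deriving "ccc": ["S"]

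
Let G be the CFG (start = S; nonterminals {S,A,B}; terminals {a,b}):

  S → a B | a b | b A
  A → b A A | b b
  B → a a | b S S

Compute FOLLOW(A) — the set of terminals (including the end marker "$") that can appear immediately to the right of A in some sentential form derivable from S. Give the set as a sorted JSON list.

FIRST sets, iterate to fixpoint:
round 1:
  A via A→b A A: +{b}
  B via B→a a: +{a}
  B via B→b S S: +{b}
  S via S→a B: +{a}
  S via S→b A: +{b}
  FIRST(S)={a,b}  FIRST(A)={b}  FIRST(B)={a,b}
round 2: (stable)
  FIRST(S)={a,b}  FIRST(A)={b}  FIRST(B)={a,b}

FOLLOW iteration:
seed FOLLOW(S) with $
pass 1:
  A→b A A: FOLLOW(A) ⊇ FIRST(A) = {b}; new: +{b}
  B→b S S: FOLLOW(S) ⊇ FIRST(S) = {a,b}; new: +{a,b}
  S→a B: FOLLOW(B) ⊇ FOLLOW(S) ⊇ {$,a,b}; new: +{$,a,b}
  S→b A: FOLLOW(A) ⊇ FOLLOW(S) ⊇ {$,a,b}; new: +{$,a}
  FOLLOW[S]={$,a,b}  FOLLOW[A]={$,a,b}  FOLLOW[B]={$,a,b}
pass 2: (no change)
  FOLLOW[S]={$,a,b}  FOLLOW[A]={$,a,b}  FOLLOW[B]={$,a,b}

FOLLOW(A) = ["$", "a", "b"]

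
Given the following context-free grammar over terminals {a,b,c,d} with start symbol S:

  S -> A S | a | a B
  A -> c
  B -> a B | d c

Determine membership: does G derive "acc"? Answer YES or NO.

CNF form of G:
  S -> A S | T0 B | a
  A -> c
  B -> T0 B | T1 T2
  T0 -> a
  T1 -> d
  T2 -> c

Fill CYK table bottom-up:
  [0..0]={S,T0}  "a"  orig:{S}
  [1..1]={A,T2}  "c"  orig:{A}
  [2..2]={A,T2}  "c"  orig:{A}
  [0..1]=∅  "ac"
  [1..2]=∅  "cc"
  [0..2]=∅  "acc"

S ∉ T[0,2] ⇒ NO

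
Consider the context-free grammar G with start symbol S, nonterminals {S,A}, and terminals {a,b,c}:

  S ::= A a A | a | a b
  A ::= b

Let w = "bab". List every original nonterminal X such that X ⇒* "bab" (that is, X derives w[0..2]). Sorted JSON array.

CNF form of G:
  S -> A X2 | T0 T1 | a
  A -> b
  T0 -> a
  T1 -> b
  X2 -> T0 A

Fill CYK table bottom-up — only the sub-triangle for w[0..2]:
  T[0,0] 'b' = {A,T1}  orig:{A}
  T[1,1] 'a' = {S,T0}  orig:{S}
  T[2,2] 'b' = {A,T1}  orig:{A}
  T[0,1] 'ba' = ∅
  T[1,2] 'ab' = {S,X2}  orig:{S}
  T[0,2] 'bab' = {S}

Original NTs in T[0,2] deriving "bab": ["S"]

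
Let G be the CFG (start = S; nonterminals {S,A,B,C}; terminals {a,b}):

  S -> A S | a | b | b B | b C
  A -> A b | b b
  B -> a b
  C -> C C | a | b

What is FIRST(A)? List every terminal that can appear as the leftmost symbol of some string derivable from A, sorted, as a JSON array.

Compute FIRST by fixpoint:
iter 1:
  A via A→b b: +{b}
  B via B→a b: +{a}
  C via C→a: +{a}
  C via C→b: +{b}
  S via S→A S: +{b}
  S via S→a: +{a}
  S: {a,b}  A: {b}  B: {a}  C: {a,b}
iter 2: — fixpoint
  S: {a,b}  A: {b}  B: {a}  C: {a,b}

FIRST(A) = ["b"]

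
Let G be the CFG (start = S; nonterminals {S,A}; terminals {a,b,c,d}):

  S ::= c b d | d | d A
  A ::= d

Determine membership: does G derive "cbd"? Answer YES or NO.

Convert to CNF:
  S -> T0 X3 | T2 A | d
  A -> d
  T0 -> c
  T1 -> b
  T2 -> d
  X3 -> T1 T2

Fill CYK table bottom-up:
  [0..0]={T0}  "c"  orig:{}
  [1..1]={T1}  "b"  orig:{}
  [2..2]={A,S,T2}  "d"  orig:{A,S}
  [0..1]=∅  "cb"
  [1..2]={X3}  "bd"  orig:{}
  [0..2]={S}  "cbd"

S ∈ T[0,2] ⇒ YES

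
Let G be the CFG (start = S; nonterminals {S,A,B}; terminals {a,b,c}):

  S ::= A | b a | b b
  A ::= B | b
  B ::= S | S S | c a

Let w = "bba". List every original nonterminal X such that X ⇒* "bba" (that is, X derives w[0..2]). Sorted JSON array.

Convert to CNF:
  S -> S S | T0 T0 | T0 T1 | T2 T1 | b
  A -> S S | T0 T0 | T0 T1 | T2 T1 | b
  B -> S S | T0 T0 | T0 T1 | T2 T1 | b
  T0 -> b
  T1 -> a
  T2 -> c

CYK fill — only the sub-triangle for w[0..2]:
  [0..0]={A,B,S,T0}  "b"  orig:{A,B,S}
  [1..1]={A,B,S,T0}  "b"  orig:{A,B,S}
  [2..2]={T1}  "a"  orig:{}
  [0..1]={A,B,S}  "bb"
  [1..2]={A,B,S}  "ba"
  [0..2]={A,B,S}  "bba"

Original NTs in T[0,2] deriving "bba": ["A", "B", "S"]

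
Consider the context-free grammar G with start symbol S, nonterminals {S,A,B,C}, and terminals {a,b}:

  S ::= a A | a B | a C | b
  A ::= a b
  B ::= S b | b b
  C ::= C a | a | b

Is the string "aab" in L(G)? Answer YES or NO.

Convert to CNF:
  S -> T0 A | T0 B | T0 C | b
  A -> T0 T1
  B -> S T1 | T1 T1
  C -> C T0 | a | b
  T0 -> a
  T1 -> b

CYK fill:
  cell(0,0) a: {C,T0}  orig:{C}
  cell(1,1) a: {C,T0}  orig:{C}
  cell(2,2) b: {C,S,T1}  orig:{C,S}
  cell(0,1) aa: {C,S}
  cell(1,2) ab: {A,S}
  cell(0,2) aab: {B,S}

S ∈ T[0,2] ⇒ YES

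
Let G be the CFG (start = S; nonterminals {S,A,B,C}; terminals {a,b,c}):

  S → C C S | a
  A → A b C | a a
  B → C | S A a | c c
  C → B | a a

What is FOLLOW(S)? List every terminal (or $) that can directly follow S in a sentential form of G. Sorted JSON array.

Compute FIRST by fixpoint:
iter 1:
  A via A→a a: +{a}
  B via B→c c: +{c}
  C via C→B: +{c}
  C via C→a a: +{a}
  S via S→C C S: +{a,c}
  FIRST(S)={a,c}  FIRST(A)={a}  FIRST(B)={c}  FIRST(C)={a,c}
iter 2:
  B via B→C: +{a}
  FIRST(S)={a,c}  FIRST(A)={a}  FIRST(B)={a,c}  FIRST(C)={a,c}
iter 3: (no change)
  FIRST(S)={a,c}  FIRST(A)={a}  FIRST(B)={a,c}  FIRST(C)={a,c}

Compute FOLLOW by fixpoint:
FOLLOW(S) := {$}
[1]
  A→A b C: FOLLOW(A) ⊇ FIRST(b) = {b}; new: +{b}
  A→A b C: FOLLOW(C) ⊇ FOLLOW(A) ⊇ {b}; new: +{b}
  B→S A a: FOLLOW(S) ⊇ FIRST(A) = {a}; new: +{a}
  B→S A a: FOLLOW(A) ⊇ FIRST(a) = {a}; new: +{a}
  C→B: FOLLOW(B) ⊇ FOLLOW(C) ⊇ {b}; new: +{b}
  S→C C S: FOLLOW(C) ⊇ FIRST(C) = {a,c}; new: +{a,c}
  FOLLOW(S)={$,a}  FOLLOW(A)={a,b}  FOLLOW(B)={b}  FOLLOW(C)={a,b,c}
[2]
  C→B: FOLLOW(B) ⊇ FOLLOW(C) ⊇ {a,b,c}; new: +{a,c}
  FOLLOW(S)={$,a}  FOLLOW(A)={a,b}  FOLLOW(B)={a,b,c}  FOLLOW(C)={a,b,c}
[3] (stable)
  FOLLOW(S)={$,a}  FOLLOW(A)={a,b}  FOLLOW(B)={a,b,c}  FOLLOW(C)={a,b,c}

FOLLOW(S) = ["$", "a"]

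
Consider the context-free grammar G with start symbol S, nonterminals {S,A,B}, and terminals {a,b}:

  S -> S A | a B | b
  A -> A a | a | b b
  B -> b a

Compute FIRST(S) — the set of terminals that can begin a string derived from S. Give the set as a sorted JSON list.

FIRST iteration:
pass 1:
  A via A→a: +{a}
  A via A→b b: +{b}
  B via B→b a: +{b}
  S via S→a B: +{a}
  S via S→b: +{b}
  FIRST[S]={a,b}  FIRST[A]={a,b}  FIRST[B]={b}
pass 2: done
  FIRST[S]={a,b}  FIRST[A]={a,b}  FIRST[B]={b}

FIRST(S) = ["a", "b"]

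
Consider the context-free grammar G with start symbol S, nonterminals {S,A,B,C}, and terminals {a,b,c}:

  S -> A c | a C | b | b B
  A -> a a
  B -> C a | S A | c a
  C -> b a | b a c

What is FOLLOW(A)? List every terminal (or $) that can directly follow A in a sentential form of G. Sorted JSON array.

Compute FIRST by fixpoint:
[1]
  A via A→a a: +{a}
  B via B→c a: +{c}
  C via C→b a: +{b}
  S via S→A c: +{a}
  S via S→b: +{b}
  S: {a,b}  A: {a}  B: {c}  C: {b}
[2]
  B via B→C a: +{b}
  B via B→S A: +{a}
  S: {a,b}  A: {a}  B: {a,b,c}  C: {b}
[3] done
  S: {a,b}  A: {a}  B: {a,b,c}  C: {b}

Compute FOLLOW by fixpoint:
seed FOLLOW(S) with $
pass 1:
  B→C a: FOLLOW(C) ⊇ FIRST(a) = {a}; new: +{a}
  B→S A: FOLLOW(S) ⊇ FIRST(A) = {a}; new: +{a}
  S→A c: FOLLOW(A) ⊇ FIRST(c) = {c}; new: +{c}
  S→a C: FOLLOW(C) ⊇ FOLLOW(S) ⊇ {$,a}; new: +{$}
  S→b B: FOLLOW(B) ⊇ FOLLOW(S) ⊇ {$,a}; new: +{$,a}
  FOLLOW[S]={$,a}  FOLLOW[A]={c}  FOLLOW[B]={$,a}  FOLLOW[C]={$,a}
pass 2:
  B→S A: FOLLOW(A) ⊇ FOLLOW(B) ⊇ {$,a}; new: +{$,a}
  FOLLOW[S]={$,a}  FOLLOW[A]={$,a,c}  FOLLOW[B]={$,a}  FOLLOW[C]={$,a}
pass 3: — fixpoint
  FOLLOW[S]={$,a}  FOLLOW[A]={$,a,c}  FOLLOW[B]={$,a}  FOLLOW[C]={$,a}

FOLLOW(A) = ["$", "a", "c"]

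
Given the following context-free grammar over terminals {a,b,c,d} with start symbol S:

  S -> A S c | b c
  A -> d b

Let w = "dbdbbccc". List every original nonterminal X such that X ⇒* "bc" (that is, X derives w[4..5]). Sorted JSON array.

CNF form of G:
  S -> A X3 | T1 T2
  A -> T0 T1
  T0 -> d
  T1 -> b
  T2 -> c
  X3 -> S T2

Fill CYK table bottom-up, restricted to cells inside w[4..5]:
  T[4,4] 'b' = {T1}  orig:{}
  T[5,5] 'c' = {T2}  orig:{}
  T[4,5] 'bc' = {S}

Original NTs in T[4,5] deriving "bc": ["S"]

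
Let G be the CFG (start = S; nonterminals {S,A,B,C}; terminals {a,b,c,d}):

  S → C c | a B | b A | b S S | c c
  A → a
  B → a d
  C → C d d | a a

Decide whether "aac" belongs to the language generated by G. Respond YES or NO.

Convert to CNF:
  S -> C T2 | T0 B | T2 T2 | T3 A | T3 X5
  A -> a
  B -> T0 T1
  C -> C X4 | T0 T0
  T0 -> a
  T1 -> d
  T2 -> c
  T3 -> b
  X4 -> T1 T1
  X5 -> S S

Fill CYK table bottom-up:
  cell(0,0) a: {A,T0}  orig:{A}
  cell(1,1) a: {A,T0}  orig:{A}
  cell(2,2) c: {T2}  orig:{}
  cell(0,1) aa: {C}
  cell(1,2) ac: ∅
  cell(0,2) aac: {S}

S ∈ T[0,2] ⇒ YES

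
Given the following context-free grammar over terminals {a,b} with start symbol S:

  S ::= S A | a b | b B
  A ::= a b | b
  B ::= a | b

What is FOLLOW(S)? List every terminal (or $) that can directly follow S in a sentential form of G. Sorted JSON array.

Compute FIRST by fixpoint:
[1]
  A via A→a b: +{a}
  A via A→b: +{b}
  B via B→a: +{a}
  B via B→b: +{b}
  S via S→a b: +{a}
  S via S→b B: +{b}
  FIRST(S)={a,b}  FIRST(A)={a,b}  FIRST(B)={a,b}
[2] — fixpoint
  FIRST(S)={a,b}  FIRST(A)={a,b}  FIRST(B)={a,b}

Compute FOLLOW by fixpoint:
initialize: $ ∈ FOLLOW(S)
round 1:
  S→S A: FOLLOW(S) ⊇ FIRST(A) = {a,b}; new: +{a,b}
  S→S A: FOLLOW(A) ⊇ FOLLOW(S) ⊇ {$,a,b}; new: +{$,a,b}
  S→b B: FOLLOW(B) ⊇ FOLLOW(S) ⊇ {$,a,b}; new: +{$,a,b}
  FOLLOW[S]={$,a,b}  FOLLOW[A]={$,a,b}  FOLLOW[B]={$,a,b}
round 2: done
  FOLLOW[S]={$,a,b}  FOLLOW[A]={$,a,b}  FOLLOW[B]={$,a,b}

FOLLOW(S) = ["$", "a", "b"]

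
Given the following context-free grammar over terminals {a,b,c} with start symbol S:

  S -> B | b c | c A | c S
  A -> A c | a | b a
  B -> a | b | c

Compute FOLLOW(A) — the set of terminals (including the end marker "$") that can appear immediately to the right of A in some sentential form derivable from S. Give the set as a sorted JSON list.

Compute FIRST by fixpoint:
round 1:
  A via A→a: +{a}
  A via A→b a: +{b}
  B via B→a: +{a}
  B via B→b: +{b}
  B via B→c: +{c}
  S via S→B: +{a,b,c}
  FIRST[S]={a,b,c}  FIRST[A]={a,b}  FIRST[B]={a,b,c}
round 2: done
  FIRST[S]={a,b,c}  FIRST[A]={a,b}  FIRST[B]={a,b,c}

FOLLOW sets:
initialize: $ ∈ FOLLOW(S)
round 1:
  A→A c: FOLLOW(A) ⊇ FIRST(c) = {c}; new: +{c}
  S→B: FOLLOW(B) ⊇ FOLLOW(S) ⊇ {$}; new: +{$}
  S→c A: FOLLOW(A) ⊇ FOLLOW(S) ⊇ {$}; new: +{$}
  FOLLOW[S]={$}  FOLLOW[A]={$,c}  FOLLOW[B]={$}
round 2: done
  FOLLOW[S]={$}  FOLLOW[A]={$,c}  FOLLOW[B]={$}

FOLLOW(A) = ["$", "c"]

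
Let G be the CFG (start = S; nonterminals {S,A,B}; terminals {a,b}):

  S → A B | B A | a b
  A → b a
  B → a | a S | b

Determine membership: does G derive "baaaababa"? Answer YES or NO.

CNF form of G:
  S -> A B | B A | T1 T0
  A -> T0 T1
  B -> T1 S | a | b
  T0 -> b
  T1 -> a

CYK fill:
  cell(0,0) b: {B,T0}  orig:{B}
  cell(1,1) a: {B,T1}  orig:{B}
  cell(2,2) a: {B,T1}  orig:{B}
  cell(3,3) a: {B,T1}  orig:{B}
  cell(4,4) a: {B,T1}  orig:{B}
  cell(5,5) b: {B,T0}  orig:{B}
  cell(6,6) a: {B,T1}  orig:{B}
  cell(7,7) b: {B,T0}  orig:{B}
  cell(8,8) a: {B,T1}  orig:{B}
  cell(0,1) ba: {A}
  cell(1,2) aa: ∅
  cell(2,3) aa: ∅
  cell(3,4) aa: ∅
  cell(4,5) ab: {S}
  cell(5,6) ba: {A}
  cell(6,7) ab: {S}
  cell(7,8) ba: {A}
  cell(0,2) baa: {S}
  cell(1,3) aaa: ∅
  cell(2,4) aaa: ∅
  cell(3,5) aab: {B}
  cell(4,6) aba: {S}
  cell(5,7) bab: {S}
  cell(6,8) aba: {S}
  cell(0,3) baaa: ∅
  cell(1,4) aaaa: ∅
  cell(2,5) aaab: ∅
  cell(3,6) aaba: {B}
  cell(4,7) abab: {B}
  cell(5,8) baba: ∅
  cell(0,4) baaaa: ∅
  cell(1,5) aaaab: ∅
  cell(2,6) aaaba: ∅
  cell(3,7) aabab: ∅
  cell(4,8) ababa: ∅
  cell(0,5) baaaab: ∅
  cell(1,6) aaaaba: ∅
  cell(2,7) aaabab: ∅
  cell(3,8) aababa: {S}
  cell(0,6) baaaaba: ∅
  cell(1,7) aaaabab: ∅
  cell(2,8) aaababa: {B}
  cell(0,7) baaaabab: ∅
  cell(1,8) aaaababa: ∅
  cell(0,8) baaaababa: {S}

S ∈ T[0,8] ⇒ YES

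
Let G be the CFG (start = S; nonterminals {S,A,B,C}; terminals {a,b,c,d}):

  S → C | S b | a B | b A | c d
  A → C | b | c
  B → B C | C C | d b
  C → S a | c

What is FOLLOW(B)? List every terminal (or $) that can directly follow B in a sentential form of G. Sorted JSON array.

FIRST iteration:
iter 1:
  A via A→b: +{b}
  A via A→c: +{c}
  B via B→d b: +{d}
  C via C→c: +{c}
  S via S→C: +{c}
  S via S→a B: +{a}
  S via S→b A: +{b}
  FIRST(S)={a,b,c}  FIRST(A)={b,c}  FIRST(B)={d}  FIRST(C)={c}
iter 2:
  B via B→C C: +{c}
  C via C→S a: +{a,b}
  FIRST(S)={a,b,c}  FIRST(A)={b,c}  FIRST(B)={c,d}  FIRST(C)={a,b,c}
iter 3:
  A via A→C: +{a}
  B via B→C C: +{a,b}
  FIRST(S)={a,b,c}  FIRST(A)={a,b,c}  FIRST(B)={a,b,c,d}  FIRST(C)={a,b,c}
iter 4: (stable)
  FIRST(S)={a,b,c}  FIRST(A)={a,b,c}  FIRST(B)={a,b,c,d}  FIRST(C)={a,b,c}

FOLLOW iteration:
initialize: $ ∈ FOLLOW(S)
iter 1:
  B→B C: FOLLOW(B) ⊇ FIRST(C) = {a,b,c}; new: +{a,b,c}
  B→B C: FOLLOW(C) ⊇ FOLLOW(B) ⊇ {a,b,c}; new: +{a,b,c}
  C→S a: FOLLOW(S) ⊇ FIRST(a) = {a}; new: +{a}
  S→C: FOLLOW(C) ⊇ FOLLOW(S) ⊇ {$,a}; new: +{$}
  S→S b: FOLLOW(S) ⊇ FIRST(b) = {b}; new: +{b}
  S→a B: FOLLOW(B) ⊇ FOLLOW(S) ⊇ {$,a,b}; new: +{$}
  S→b A: FOLLOW(A) ⊇ FOLLOW(S) ⊇ {$,a,b}; new: +{$,a,b}
  S: {$,a,b}  A: {$,a,b}  B: {$,a,b,c}  C: {$,a,b,c}
iter 2: done
  S: {$,a,b}  A: {$,a,b}  B: {$,a,b,c}  C: {$,a,b,c}

FOLLOW(B) = ["$", "a", "b", "c"]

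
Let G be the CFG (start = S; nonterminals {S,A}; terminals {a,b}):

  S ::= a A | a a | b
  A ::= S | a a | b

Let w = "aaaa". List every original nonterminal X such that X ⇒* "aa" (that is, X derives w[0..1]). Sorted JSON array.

Convert to CNF:
  S -> T0 A | T0 T0 | b
  A -> T0 A | T0 T0 | b
  T0 -> a

CYK table (by increasing span) — only the sub-triangle for w[0..1]:
  cell(0,0) a: {T0}  orig:{}
  cell(1,1) a: {T0}  orig:{}
  cell(0,1) aa: {A,S}

Original NTs in T[0,1] deriving "aa": ["A", "S"]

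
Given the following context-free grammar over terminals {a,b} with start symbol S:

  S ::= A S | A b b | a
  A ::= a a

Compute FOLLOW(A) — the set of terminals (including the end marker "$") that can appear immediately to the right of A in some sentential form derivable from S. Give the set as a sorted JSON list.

FIRST iteration:
round 1:
  A via A→a a: +{a}
  S via S→A S: +{a}
  S: {a}  A: {a}
round 2: done
  S: {a}  A: {a}

FOLLOW iteration:
seed FOLLOW(S) with $
[1]
  S→A S: FOLLOW(A) ⊇ FIRST(S) = {a}; new: +{a}
  S→A b b: FOLLOW(A) ⊇ FIRST(b) = {b}; new: +{b}
  S: {$}  A: {a,b}
[2] — fixpoint
  S: {$}  A: {a,b}

FOLLOW(A) = ["a", "b"]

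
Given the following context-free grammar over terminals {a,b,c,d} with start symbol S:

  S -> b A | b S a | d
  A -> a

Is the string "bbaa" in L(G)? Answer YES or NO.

CNF form of G:
  S -> T0 A | T0 X2 | d
  A -> a
  T0 -> b
  T1 -> a
  X2 -> S T1

Fill CYK table bottom-up:
  [0..0]={T0}  "b"  orig:{}
  [1..1]={T0}  "b"  orig:{}
  [2..2]={A,T1}  "a"  orig:{A}
  [3..3]={A,T1}  "a"  orig:{A}
  [0..1]=∅  "bb"
  [1..2]={S}  "ba"
  [2..3]=∅  "aa"
  [0..2]=∅  "bba"
  [1..3]={X2}  "baa"  orig:{}
  [0..3]={S}  "bbaa"

S ∈ T[0,3] ⇒ YES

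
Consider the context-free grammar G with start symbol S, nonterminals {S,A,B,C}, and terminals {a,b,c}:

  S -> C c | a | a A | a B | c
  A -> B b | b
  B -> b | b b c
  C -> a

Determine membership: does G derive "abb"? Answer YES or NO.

Convert to CNF:
  S -> C T1 | T2 A | T2 B | a | c
  A -> B T0 | b
  B -> T0 X3 | b
  C -> a
  T0 -> b
  T1 -> c
  T2 -> a
  X3 -> T0 T1

CYK fill:
  [0..0]={C,S,T2}  "a"  orig:{C,S}
  [1..1]={A,B,T0}  "b"  orig:{A,B}
  [2..2]={A,B,T0}  "b"  orig:{A,B}
  [0..1]={S}  "ab"
  [1..2]={A}  "bb"
  [0..2]={S}  "abb"

S ∈ T[0,2] ⇒ YES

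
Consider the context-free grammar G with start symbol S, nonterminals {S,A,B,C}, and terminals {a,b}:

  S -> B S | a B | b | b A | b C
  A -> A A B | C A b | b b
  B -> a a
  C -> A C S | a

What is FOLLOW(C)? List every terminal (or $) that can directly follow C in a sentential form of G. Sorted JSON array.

FIRST iteration:
pass 1:
  A via A→b b: +{b}
  B via B→a a: +{a}
  C via C→A C S: +{b}
  C via C→a: +{a}
  S via S→B S: +{a}
  S via S→b: +{b}
  FIRST[S]={a,b}  FIRST[A]={b}  FIRST[B]={a}  FIRST[C]={a,b}
pass 2:
  A via A→C A b: +{a}
  FIRST[S]={a,b}  FIRST[A]={a,b}  FIRST[B]={a}  FIRST[C]={a,b}
pass 3: (stable)
  FIRST[S]={a,b}  FIRST[A]={a,b}  FIRST[B]={a}  FIRST[C]={a,b}

FOLLOW iteration:
seed FOLLOW(S) with $
pass 1:
  A→A A B: FOLLOW(A) ⊇ FIRST(A) = {a,b}; new: +{a,b}
  A→A A B: FOLLOW(B) ⊇ FOLLOW(A) ⊇ {a,b}; new: +{a,b}
  A→C A b: FOLLOW(C) ⊇ FIRST(A) = {a,b}; new: +{a,b}
  C→A C S: FOLLOW(S) ⊇ FOLLOW(C) ⊇ {a,b}; new: +{a,b}
  S→a B: FOLLOW(B) ⊇ FOLLOW(S) ⊇ {$,a,b}; new: +{$}
  S→b A: FOLLOW(A) ⊇ FOLLOW(S) ⊇ {$,a,b}; new: +{$}
  S→b C: FOLLOW(C) ⊇ FOLLOW(S) ⊇ {$,a,b}; new: +{$}
  FOLLOW[S]={$,a,b}  FOLLOW[A]={$,a,b}  FOLLOW[B]={$,a,b}  FOLLOW[C]={$,a,b}
pass 2: — fixpoint
  FOLLOW[S]={$,a,b}  FOLLOW[A]={$,a,b}  FOLLOW[B]={$,a,b}  FOLLOW[C]={$,a,b}

FOLLOW(C) = ["$", "a", "b"]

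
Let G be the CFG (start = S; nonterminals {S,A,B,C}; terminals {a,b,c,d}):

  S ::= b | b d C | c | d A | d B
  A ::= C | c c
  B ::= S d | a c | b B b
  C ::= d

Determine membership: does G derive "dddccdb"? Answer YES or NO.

CNF form of G:
  S -> T1 A | T1 B | T3 X5 | b | c
  A -> T0 T0 | d
  B -> S T1 | T2 T0 | T3 X4
  C -> d
  T0 -> c
  T1 -> d
  T2 -> a
  T3 -> b
  X4 -> B T3
  X5 -> T1 C

CYK fill:
  [0..0]={A,C,T1}  "d"  orig:{A,C}
  [1..1]={A,C,T1}  "d"  orig:{A,C}
  [2..2]={A,C,T1}  "d"  orig:{A,C}
  [3..3]={S,T0}  "c"  orig:{S}
  [4..4]={S,T0}  "c"  orig:{S}
  [5..5]={A,C,T1}  "d"  orig:{A,C}
  [6..6]={S,T3}  "b"  orig:{S}
  [0..1]={S,X5}  "dd"  orig:{S}
  [1..2]={S,X5}  "dd"  orig:{S}
  [2..3]=∅  "dc"
  [3..4]={A}  "cc"
  [4..5]={B}  "cd"
  [5..6]=∅  "db"
  [0..2]={B}  "ddd"
  [1..3]=∅  "ddc"
  [2..4]={S}  "dcc"
  [3..5]=∅  "ccd"
  [4..6]={X4}  "cdb"  orig:{}
  [0..3]=∅  "dddc"
  [1..4]=∅  "ddcc"
  [2..5]={B}  "dccd"
  [3..6]=∅  "ccdb"
  [0..4]=∅  "dddcc"
  [1..5]={S}  "ddccd"
  [2..6]={X4}  "dccdb"  orig:{}
  [0..5]=∅  "dddccd"
  [1..6]=∅  "ddccdb"
  [0..6]=∅  "dddccdb"

S ∉ T[0,6] ⇒ NO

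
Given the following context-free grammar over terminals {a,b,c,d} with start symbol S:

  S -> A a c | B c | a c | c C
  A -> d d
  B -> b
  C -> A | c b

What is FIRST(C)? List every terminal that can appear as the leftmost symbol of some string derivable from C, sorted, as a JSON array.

FIRST iteration:
round 1:
  A via A→d d: +{d}
  B via B→b: +{b}
  C via C→A: +{d}
  C via C→c b: +{c}
  S via S→A a c: +{d}
  S via S→B c: +{b}
  S via S→a c: +{a}
  S via S→c C: +{c}
  S: {a,b,c,d}  A: {d}  B: {b}  C: {c,d}
round 2: — fixpoint
  S: {a,b,c,d}  A: {d}  B: {b}  C: {c,d}

FIRST(C) = ["c", "d"]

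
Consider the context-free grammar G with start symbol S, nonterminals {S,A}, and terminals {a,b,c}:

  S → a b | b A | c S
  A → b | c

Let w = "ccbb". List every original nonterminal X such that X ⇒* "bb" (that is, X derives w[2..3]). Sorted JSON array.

CNF form of G:
  S -> T0 T1 | T1 A | T2 S
  A -> b | c
  T0 -> a
  T1 -> b
  T2 -> c

CYK table (by increasing span), restricted to cells inside w[2..3]:
  T[2,2] 'b' = {A,T1}  orig:{A}
  T[3,3] 'b' = {A,T1}  orig:{A}
  T[2,3] 'bb' = {S}

Original NTs in T[2,3] deriving "bb": ["S"]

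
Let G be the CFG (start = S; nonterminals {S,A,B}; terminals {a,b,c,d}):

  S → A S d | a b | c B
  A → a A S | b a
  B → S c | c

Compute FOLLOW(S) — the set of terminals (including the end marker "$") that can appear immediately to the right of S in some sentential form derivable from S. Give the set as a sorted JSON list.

FIRST sets, iterate to fixpoint:
round 1:
  A via A→a A S: +{a}
  A via A→b a: +{b}
  B via B→c: +{c}
  S via S→A S d: +{a,b}
  S via S→c B: +{c}
  S: {a,b,c}  A: {a,b}  B: {c}
round 2:
  B via B→S c: +{a,b}
  S: {a,b,c}  A: {a,b}  B: {a,b,c}
round 3: (stable)
  S: {a,b,c}  A: {a,b}  B: {a,b,c}

FOLLOW iteration:
seed FOLLOW(S) with $
round 1:
  A→a A S: FOLLOW(A) ⊇ FIRST(S) = {a,b,c}; new: +{a,b,c}
  A→a A S: FOLLOW(S) ⊇ FOLLOW(A) ⊇ {a,b,c}; new: +{a,b,c}
  S→A S d: FOLLOW(S) ⊇ FIRST(d) = {d}; new: +{d}
  S→c B: FOLLOW(B) ⊇ FOLLOW(S) ⊇ {$,a,b,c,d}; new: +{$,a,b,c,d}
  S: {$,a,b,c,d}  A: {a,b,c}  B: {$,a,b,c,d}
round 2: — fixpoint
  S: {$,a,b,c,d}  A: {a,b,c}  B: {$,a,b,c,d}

FOLLOW(S) = ["$", "a", "b", "c", "d"]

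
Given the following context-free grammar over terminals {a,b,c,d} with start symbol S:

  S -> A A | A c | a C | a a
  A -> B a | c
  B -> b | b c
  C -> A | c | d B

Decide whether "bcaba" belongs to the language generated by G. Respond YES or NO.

Convert to CNF:
  S -> A A | A T2 | T0 C | T0 T0
  A -> B T0 | c
  B -> T1 T2 | b
  C -> B T0 | T3 B | c
  T0 -> a
  T1 -> b
  T2 -> c
  T3 -> d

CYK fill:
  T[0,0] 'b' = {B,T1}  orig:{B}
  T[1,1] 'c' = {A,C,T2}  orig:{A,C}
  T[2,2] 'a' = {T0}  orig:{}
  T[3,3] 'b' = {B,T1}  orig:{B}
  T[4,4] 'a' = {T0}  orig:{}
  T[0,1] 'bc' = {B}
  T[1,2] 'ca' = ∅
  T[2,3] 'ab' = ∅
  T[3,4] 'ba' = {A,C}
  T[0,2] 'bca' = {A,C}
  T[1,3] 'cab' = ∅
  T[2,4] 'aba' = {S}
  T[0,3] 'bcab' = ∅
  T[1,4] 'caba' = ∅
  T[0,4] 'bcaba' = {S}

S ∈ T[0,4] ⇒ YES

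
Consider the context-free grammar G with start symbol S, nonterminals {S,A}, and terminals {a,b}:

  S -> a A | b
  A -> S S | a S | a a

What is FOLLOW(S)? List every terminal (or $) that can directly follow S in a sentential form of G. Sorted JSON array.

FIRST sets, iterate to fixpoint:
iter 1:
  A via A→a S: +{a}
  S via S→a A: +{a}
  S via S→b: +{b}
  FIRST[S]={a,b}  FIRST[A]={a}
iter 2:
  A via A→S S: +{b}
  FIRST[S]={a,b}  FIRST[A]={a,b}
iter 3: (stable)
  FIRST[S]={a,b}  FIRST[A]={a,b}

Compute FOLLOW by fixpoint:
FOLLOW(S) := {$}
pass 1:
  A→S S: FOLLOW(S) ⊇ FIRST(S) = {a,b}; new: +{a,b}
  S→a A: FOLLOW(A) ⊇ FOLLOW(S) ⊇ {$,a,b}; new: +{$,a,b}
  S: {$,a,b}  A: {$,a,b}
pass 2: done
  S: {$,a,b}  A: {$,a,b}

FOLLOW(S) = ["$", "a", "b"]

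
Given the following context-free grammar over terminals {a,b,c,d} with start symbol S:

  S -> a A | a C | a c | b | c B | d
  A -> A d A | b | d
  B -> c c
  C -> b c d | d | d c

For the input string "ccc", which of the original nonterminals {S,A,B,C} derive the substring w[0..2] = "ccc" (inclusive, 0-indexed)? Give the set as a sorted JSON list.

Convert to CNF:
  S -> T1 B | T3 A | T3 C | T3 T1 | b | d
  A -> A X4 | b | d
  B -> T1 T1
  C -> T0 T1 | T2 X5 | d
  T0 -> d
  T1 -> c
  T2 -> b
  T3 -> a
  X4 -> T0 A
  X5 -> T1 T0

CYK table (by increasing span) — only the sub-triangle for w[0..2]:
  cell(0,0) c: {T1}  orig:{}
  cell(1,1) c: {T1}  orig:{}
  cell(2,2) c: {T1}  orig:{}
  cell(0,1) cc: {B}
  cell(1,2) cc: {B}
  cell(0,2) ccc: {S}

Original NTs in T[0,2] deriving "ccc": ["S"]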